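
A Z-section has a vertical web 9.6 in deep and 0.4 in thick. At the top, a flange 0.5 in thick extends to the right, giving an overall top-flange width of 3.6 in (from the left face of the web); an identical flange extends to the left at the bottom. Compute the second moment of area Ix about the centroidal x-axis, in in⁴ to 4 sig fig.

Ix ≈ 95.81 in⁴

Treat the section as a set of non-overlapping primitives; coordinates are from the bounding-box lower-left.
Web: 0.4 × 9.6, A = 3.84 in², y = 4.8 in, Ī = 29.4912 in⁴.
Top flange (beyond web): 3.2 × 0.5, A = 1.6 in², y = 9.35 in, Ī = 0.0333333 in⁴.
Bottom flange (beyond web): 3.2 × 0.5, A = 1.6 in², y = 0.25 in, Ī = 0.0333333 in⁴.
Centroid: ȳ = ΣA·y / ΣA = 4.8 in.
Transfer each piece to the centroidal x-axis using Ī + A·d² with d = y − 4.8:
  web: d = 0 in → contributes +29.4912 in⁴
  top flange (beyond web): d = 4.55 in → contributes +33.1573 in⁴
  bottom flange (beyond web): d = -4.55 in → contributes +33.1573 in⁴
Total I = 95.8059 in⁴.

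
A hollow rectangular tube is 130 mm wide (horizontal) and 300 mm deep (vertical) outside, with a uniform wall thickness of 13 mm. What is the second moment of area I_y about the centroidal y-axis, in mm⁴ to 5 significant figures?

I_y ≈ 2.9241 × 10⁷ mm⁴

Break the section into simple shapes (no overlaps), measuring from the bottom-left corner of the bounding box.
Outer rectangle: 130 × 300, A = 39 000 mm², x = 65 mm, Ī = 54 925 000 mm⁴.
Inner void (subtracted): 104 × 274, A = 28 496 mm², x = 65 mm, Ī = 25 684 395 mm⁴.
By symmetry the centroid is at mid-width, x̄ = 65 mm.
All pieces are centred on the centroidal y-axis, so I = ΣĪ (holes subtracted) = 29 240 605 mm⁴.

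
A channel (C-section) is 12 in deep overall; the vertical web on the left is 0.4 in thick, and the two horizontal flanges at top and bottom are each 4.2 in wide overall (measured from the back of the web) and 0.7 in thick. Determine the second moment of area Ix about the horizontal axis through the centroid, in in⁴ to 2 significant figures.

Treat the section as a set of non-overlapping primitives; coordinates are from the bounding-box lower-left.
Web: 0.4 × 12, A = 4.8 in², y = 6 in, Ī = 57.6 in⁴.
Top flange (beyond web): 3.8 × 0.7, A = 2.66 in², y = 11.65 in, Ī = 0.1086 in⁴.
Bottom flange (beyond web): 3.8 × 0.7, A = 2.66 in², y = 0.35 in, Ī = 0.1086 in⁴.
By symmetry the centroid is at mid-height, ȳ = 6 in.
Transfer each piece to the horizontal axis through the centroid using Ī + A·d² with d = y − 6:
  web: d = 0 in → contributes +57.6 in⁴
  top flange (beyond web): d = 5.65 in → contributes +85.02 in⁴
  bottom flange (beyond web): d = -5.65 in → contributes +85.02 in⁴
Total I = 227.6 in⁴.

Ix ≈ 230 in⁴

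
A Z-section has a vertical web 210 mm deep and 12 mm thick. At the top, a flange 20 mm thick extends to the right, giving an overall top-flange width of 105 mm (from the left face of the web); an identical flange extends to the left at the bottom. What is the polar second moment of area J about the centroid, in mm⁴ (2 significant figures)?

J ≈ 5.6 × 10⁷ mm⁴

Decompose the section into non-overlapping parts with the origin at the bottom-left of its bounding rectangle.
Web: 12 × 210, A = 2 520 mm², y = 105 mm, Ī = 9 261 000 mm⁴.
Top flange (beyond web): 93 × 20, A = 1 860 mm², y = 200 mm, Ī = 62 000 mm⁴.
Bottom flange (beyond web): 93 × 20, A = 1 860 mm², y = 10 mm, Ī = 62 000 mm⁴.
Centroid: ȳ = ΣA·y / ΣA = 105 mm.
Transfer each piece to the centroidal x-axis using Ī + A·d² with d = y − 105:
  web: d = 0 mm → contributes +9 261 000 mm⁴
  top flange (beyond web): d = 95 mm → contributes +16 848 500 mm⁴
  bottom flange (beyond web): d = -95 mm → contributes +16 848 500 mm⁴
Total I = 42 958 000 mm⁴.
For the y-axis: x̄ = 99 mm.
Repeating about the centroidal y-axis gives I_y = 12 964 680 mm⁴.
Polar second moment: J = I_x + I_y = 55 922 680 mm⁴.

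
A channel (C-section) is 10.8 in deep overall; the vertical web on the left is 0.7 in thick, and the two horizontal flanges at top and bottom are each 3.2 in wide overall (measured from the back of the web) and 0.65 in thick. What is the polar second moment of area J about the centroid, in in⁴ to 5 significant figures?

Treat the section as a set of non-overlapping primitives; coordinates are from the bounding-box lower-left.
Web: 0.7 × 10.8, A = 7.56 in², y = 5.4 in, Ī = 73.4832 in⁴.
Top flange (beyond web): 2.5 × 0.65, A = 1.625 in², y = 10.475 in, Ī = 0.05721354 in⁴.
Bottom flange (beyond web): 2.5 × 0.65, A = 1.625 in², y = 0.325 in, Ī = 0.05721354 in⁴.
By symmetry the centroid is at mid-height, ȳ = 5.4 in.
Transfer each piece to the centroidal x-axis using Ī + A·d² with d = y − 5.4:
  web: d = 0 in → contributes +73.4832 in⁴
  top flange (beyond web): d = 5.075 in → contributes +41.9101 in⁴
  bottom flange (beyond web): d = -5.075 in → contributes +41.9101 in⁴
Total I = 157.3034 in⁴.
For the y-axis: x̄ = 0.8310361 in.
Repeating about the centroidal y-axis gives I_y = 7.820021 in⁴.
Polar second moment: J = I_x + I_y = 165.1234 in⁴.

J ≈ 165.12 in⁴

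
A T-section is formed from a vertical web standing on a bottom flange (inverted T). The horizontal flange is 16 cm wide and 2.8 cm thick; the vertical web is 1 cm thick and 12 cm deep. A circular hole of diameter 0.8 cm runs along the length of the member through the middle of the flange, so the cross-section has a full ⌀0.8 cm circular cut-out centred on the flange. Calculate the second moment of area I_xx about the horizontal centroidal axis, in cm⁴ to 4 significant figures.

I_xx ≈ 690.3 cm⁴

Break the section into simple shapes (no overlaps), measuring from the bottom-left corner of the bounding box.
Flange: 16 × 2.8, A = 44.8 cm², y = 1.4 cm, Ī = 29.2693 cm⁴.
Web: 1 × 12, A = 12 cm², y = 8.8 cm, Ī = 144 cm⁴.
Hole (subtracted): ⌀0.8, A = 0.502655 cm², y = 1.4 cm, Ī = 0.0201062 cm⁴.
Centroid: ȳ = ΣA·y / ΣA = 2.97734 cm.
Transfer each piece to the horizontal centroidal axis using Ī + A·d² with d = y − 2.97734:
  flange: d = -1.57734 cm → contributes +140.732 cm⁴
  web: d = 5.82266 cm → contributes +550.841 cm⁴
  hole: d = -1.57734 cm → contributes −1.27071 cm⁴
Total I = 690.302 cm⁴.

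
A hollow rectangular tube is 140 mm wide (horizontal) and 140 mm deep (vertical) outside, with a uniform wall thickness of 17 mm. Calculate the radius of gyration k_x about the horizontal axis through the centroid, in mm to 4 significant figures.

Decompose the section into non-overlapping parts with the origin at the bottom-left of its bounding rectangle.
Outer rectangle: 140 × 140, A = 19 600 mm², y = 70 mm, Ī = 32 013 333 mm⁴.
Inner void (subtracted): 106 × 106, A = 11 236 mm², y = 70 mm, Ī = 10 520 641 mm⁴.
By symmetry the centroid is at mid-height, ȳ = 70 mm.
All pieces are centred on the horizontal axis through the centroid, so I = ΣĪ (holes subtracted) = 21 492 692 mm⁴.
Radius of gyration: k = √(I/A) = √(21 492 692 / 8 364) = 50.6919 mm.

k_x ≈ 50.69 mm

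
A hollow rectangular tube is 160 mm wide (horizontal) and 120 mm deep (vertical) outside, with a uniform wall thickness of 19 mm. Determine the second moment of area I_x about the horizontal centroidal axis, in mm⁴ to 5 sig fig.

Split into non-overlapping primitives; take the origin at the lower-left of the bounding box.
Outer rectangle: 160 × 120, A = 19 200 mm², y = 60 mm, Ī = 23 040 000 mm⁴.
Inner void (subtracted): 122 × 82, A = 10 004 mm², y = 60 mm, Ī = 5 605 575 mm⁴.
By symmetry the centroid is at mid-height, ȳ = 60 mm.
All pieces are centred on the horizontal centroidal axis, so I = ΣĪ (holes subtracted) = 17 434 425 mm⁴.

I_x ≈ 1.7434 × 10⁷ mm⁴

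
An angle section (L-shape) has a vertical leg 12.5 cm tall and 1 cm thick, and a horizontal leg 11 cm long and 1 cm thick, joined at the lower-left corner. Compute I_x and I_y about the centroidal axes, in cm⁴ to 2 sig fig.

Treat the section as a set of non-overlapping primitives; coordinates are from the bounding-box lower-left.
Vertical leg: 1 × 12.5, A = 12.5 cm², y = 6.25 cm, Ī = 162.8 cm⁴.
Horizontal leg (remainder): 10 × 1, A = 10 cm², y = 0.5 cm, Ī = 0.8333 cm⁴.
Centroid: ȳ = ΣA·y / ΣA = 3.694 cm.
Transfer each piece to the centroidal x-axis using Ī + A·d² with d = y − 3.694:
  vertical leg: d = 2.556 cm → contributes +244.4 cm⁴
  horizontal leg (remainder): d = -3.194 cm → contributes +102.9 cm⁴
Total I = 347.3 cm⁴.
For the y-axis: x̄ = 2.944 cm.
Repeating about the centroidal y-axis gives I_y = 252.4 cm⁴.

I_x ≈ 350 cm⁴, I_y ≈ 250 cm⁴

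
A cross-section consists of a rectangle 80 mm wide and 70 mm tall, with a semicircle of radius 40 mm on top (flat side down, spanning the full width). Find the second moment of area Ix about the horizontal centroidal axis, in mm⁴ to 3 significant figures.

Ix ≈ 7.25 × 10⁶ mm⁴

Treat the section as a set of non-overlapping primitives; coordinates are from the bounding-box lower-left.
Rectangular body: 80 × 70, A = 5 600 mm², y = 35 mm, Ī = 2 286 667 mm⁴.
Semicircular cap: semicircle r = 40, A = 2513.3 mm², y = 86.977 mm, Ī = 280 978 mm⁴.
Centroid: ȳ = ΣA·y / ΣA = 51.101 mm.
Transfer each piece to the horizontal centroidal axis using Ī + A·d² with d = y − 51.101:
  rectangular body: d = -16.101 mm → contributes +3 738 410 mm⁴
  semicircular cap: d = 35.876 mm → contributes +3 515 709 mm⁴
Total I = 7 254 119 mm⁴.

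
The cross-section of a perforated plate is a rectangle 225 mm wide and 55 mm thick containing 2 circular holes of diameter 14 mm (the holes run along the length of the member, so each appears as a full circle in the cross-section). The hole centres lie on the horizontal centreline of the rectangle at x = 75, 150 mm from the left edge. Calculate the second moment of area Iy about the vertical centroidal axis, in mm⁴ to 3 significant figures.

Treat the section as a set of non-overlapping primitives; coordinates are from the bounding-box lower-left.
Plate: 225 × 55, A = 12 375 mm², x = 112.5 mm, Ī = 52 207 031 mm⁴.
Hole 1 (subtracted): ⌀14, A = 153.94 mm², x = 75 mm, Ī = 1885.7 mm⁴.
Hole 2 (subtracted): ⌀14, A = 153.94 mm², x = 150 mm, Ī = 1885.7 mm⁴.
By symmetry the centroid is at mid-width, x̄ = 112.5 mm.
Transfer each piece to the vertical centroidal axis using Ī + A·d² with d = x − 112.5:
  plate: d = 0 mm → contributes +52 207 031 mm⁴
  hole 1: d = -37.5 mm → contributes −218 361 mm⁴
  hole 2: d = 37.5 mm → contributes −218 361 mm⁴
Total I = 51 770 309 mm⁴.

Iy ≈ 5.18 × 10⁷ mm⁴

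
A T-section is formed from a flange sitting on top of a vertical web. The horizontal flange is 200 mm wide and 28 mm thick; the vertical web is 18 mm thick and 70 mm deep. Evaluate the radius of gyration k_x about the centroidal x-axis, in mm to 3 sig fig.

Split into non-overlapping primitives; take the origin at the lower-left of the bounding box.
Flange: 200 × 28, A = 5 600 mm², y = 84 mm, Ī = 365 867 mm⁴.
Web: 18 × 70, A = 1 260 mm², y = 35 mm, Ī = 514 500 mm⁴.
Centroid: ȳ = ΣA·y / ΣA = 75 mm.
Transfer each piece to the centroidal x-axis using Ī + A·d² with d = y − 75:
  flange: d = 9 mm → contributes +819 467 mm⁴
  web: d = -40 mm → contributes +2 530 500 mm⁴
Total I = 3 349 967 mm⁴.
Radius of gyration: k = √(I/A) = √(3 349 967 / 6 860) = 22.098 mm.

k_x ≈ 22.1 mm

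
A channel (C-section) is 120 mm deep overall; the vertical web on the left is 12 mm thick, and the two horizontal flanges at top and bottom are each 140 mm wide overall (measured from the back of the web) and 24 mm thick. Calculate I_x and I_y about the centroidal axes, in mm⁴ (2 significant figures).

Treat the section as a set of non-overlapping primitives; coordinates are from the bounding-box lower-left.
Web: 12 × 120, A = 1 440 mm², y = 60 mm, Ī = 1 728 000 mm⁴.
Top flange (beyond web): 128 × 24, A = 3 072 mm², y = 108 mm, Ī = 147 456 mm⁴.
Bottom flange (beyond web): 128 × 24, A = 3 072 mm², y = 12 mm, Ī = 147 456 mm⁴.
By symmetry the centroid is at mid-height, ȳ = 60 mm.
Transfer each piece to the centroidal x-axis using Ī + A·d² with d = y − 60:
  web: d = 0 mm → contributes +1 728 000 mm⁴
  top flange (beyond web): d = 48 mm → contributes +7 225 344 mm⁴
  bottom flange (beyond web): d = -48 mm → contributes +7 225 344 mm⁴
Total I = 16 178 688 mm⁴.
For the y-axis: x̄ = 62.71 mm.
Repeating about the centroidal y-axis gives I_y = 14 122 141 mm⁴.

I_x ≈ 1.6 × 10⁷ mm⁴, I_y ≈ 1.4 × 10⁷ mm⁴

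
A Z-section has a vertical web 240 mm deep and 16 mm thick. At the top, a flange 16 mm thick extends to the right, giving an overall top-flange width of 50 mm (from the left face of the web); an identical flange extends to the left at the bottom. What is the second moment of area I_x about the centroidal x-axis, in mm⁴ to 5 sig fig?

Break the section into simple shapes (no overlaps), measuring from the bottom-left corner of the bounding box.
Web: 16 × 240, A = 3 840 mm², y = 120 mm, Ī = 18 432 000 mm⁴.
Top flange (beyond web): 34 × 16, A = 544 mm², y = 232 mm, Ī = 11605.33 mm⁴.
Bottom flange (beyond web): 34 × 16, A = 544 mm², y = 8 mm, Ī = 11605.33 mm⁴.
Centroid: ȳ = ΣA·y / ΣA = 120 mm.
Transfer each piece to the centroidal x-axis using Ī + A·d² with d = y − 120:
  web: d = 0 mm → contributes +18 432 000 mm⁴
  top flange (beyond web): d = 112 mm → contributes +6 835 541 mm⁴
  bottom flange (beyond web): d = -112 mm → contributes +6 835 541 mm⁴
Total I = 32 103 083 mm⁴.

I_x ≈ 3.2103 × 10⁷ mm⁴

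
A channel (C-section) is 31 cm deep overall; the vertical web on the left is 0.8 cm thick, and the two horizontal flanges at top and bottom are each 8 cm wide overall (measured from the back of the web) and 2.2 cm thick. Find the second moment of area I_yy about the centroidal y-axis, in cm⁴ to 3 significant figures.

I_yy ≈ 361 cm⁴

Decompose the section into non-overlapping parts with the origin at the bottom-left of its bounding rectangle.
Web: 0.8 × 31, A = 24.8 cm², x = 0.4 cm, Ī = 1.3227 cm⁴.
Top flange (beyond web): 7.2 × 2.2, A = 15.84 cm², x = 4.4 cm, Ī = 68.429 cm⁴.
Bottom flange (beyond web): 7.2 × 2.2, A = 15.84 cm², x = 4.4 cm, Ī = 68.429 cm⁴.
Centroid: x̄ = ΣA·x / ΣA = 2.6436 cm.
Transfer each piece to the centroidal y-axis using Ī + A·d² with d = x − 2.6436:
  web: d = -2.2436 cm → contributes +126.16 cm⁴
  top flange (beyond web): d = 1.7564 cm → contributes +117.29 cm⁴
  bottom flange (beyond web): d = 1.7564 cm → contributes +117.29 cm⁴
Total I = 360.75 cm⁴.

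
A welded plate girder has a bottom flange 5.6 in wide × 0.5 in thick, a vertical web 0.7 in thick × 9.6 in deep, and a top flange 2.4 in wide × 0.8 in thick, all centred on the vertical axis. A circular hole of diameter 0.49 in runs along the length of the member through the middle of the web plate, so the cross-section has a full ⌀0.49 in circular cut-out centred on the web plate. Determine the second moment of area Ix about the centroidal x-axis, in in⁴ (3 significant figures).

Treat the section as a set of non-overlapping primitives; coordinates are from the bounding-box lower-left.
Bottom plate: 5.6 × 0.5, A = 2.8 in², y = 0.25 in, Ī = 0.058333 in⁴.
Web plate: 0.7 × 9.6, A = 6.72 in², y = 5.3 in, Ī = 51.61 in⁴.
Top plate: 2.4 × 0.8, A = 1.92 in², y = 10.5 in, Ī = 0.1024 in⁴.
Hole (subtracted): ⌀0.49, A = 0.18857 in², y = 5.3 in, Ī = 0.0028298 in⁴.
Centroid: ȳ = ΣA·y / ΣA = 4.9306 in.
Transfer each piece to the centroidal x-axis using Ī + A·d² with d = y − 4.9306:
  bottom plate: d = -4.6806 in → contributes +61.401 in⁴
  web plate: d = 0.36938 in → contributes +52.526 in⁴
  top plate: d = 5.5694 in → contributes +59.657 in⁴
  hole: d = 0.36938 in → contributes −0.028558 in⁴
Total I = 173.56 in⁴.

Ix ≈ 174 in⁴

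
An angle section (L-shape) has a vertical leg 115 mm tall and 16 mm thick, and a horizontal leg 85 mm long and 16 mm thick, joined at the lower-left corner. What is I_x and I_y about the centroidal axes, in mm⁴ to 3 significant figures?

Split into non-overlapping primitives; take the origin at the lower-left of the bounding box.
Vertical leg: 16 × 115, A = 1 840 mm², y = 57.5 mm, Ī = 2 027 833 mm⁴.
Horizontal leg (remainder): 69 × 16, A = 1 104 mm², y = 8 mm, Ī = 23 552 mm⁴.
Centroid: ȳ = ΣA·y / ΣA = 38.938 mm.
Transfer each piece to the centroidal x-axis using Ī + A·d² with d = y − 38.938:
  vertical leg: d = 18.563 mm → contributes +2 661 836 mm⁴
  horizontal leg (remainder): d = -30.938 mm → contributes +1 080 222 mm⁴
Total I = 3 742 058 mm⁴.
For the y-axis: x̄ = 23.938 mm.
Repeating about the centroidal y-axis gives I_y = 1 723 578 mm⁴.

I_x ≈ 3.74 × 10⁶ mm⁴, I_y ≈ 1.72 × 10⁶ mm⁴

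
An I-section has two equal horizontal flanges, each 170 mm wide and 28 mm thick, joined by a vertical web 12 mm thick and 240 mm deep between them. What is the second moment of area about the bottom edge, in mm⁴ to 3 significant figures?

Treat the section as a set of non-overlapping primitives; coordinates are from the bounding-box lower-left.
Bottom flange: 170 × 28, A = 4 760 mm², y = 14 mm, Ī = 310 987 mm⁴.
Web: 12 × 240, A = 2 880 mm², y = 148 mm, Ī = 13 824 000 mm⁴.
Top flange: 170 × 28, A = 4 760 mm², y = 282 mm, Ī = 310 987 mm⁴.
Transfer each piece to the bottom edge using Ī + A·d² with d = y − 0:
  bottom flange: d = 14 mm → contributes +1 243 947 mm⁴
  web: d = 148 mm → contributes +76 907 520 mm⁴
  top flange: d = 282 mm → contributes +378 845 227 mm⁴
Total I = 456 996 693 mm⁴.

I_base ≈ 4.57 × 10⁸ mm⁴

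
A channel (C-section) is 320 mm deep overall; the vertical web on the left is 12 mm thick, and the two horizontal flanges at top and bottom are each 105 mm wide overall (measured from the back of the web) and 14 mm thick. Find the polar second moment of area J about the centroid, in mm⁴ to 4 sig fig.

J ≈ 9.997 × 10⁷ mm⁴

Split into non-overlapping primitives; take the origin at the lower-left of the bounding box.
Web: 12 × 320, A = 3 840 mm², y = 160 mm, Ī = 32 768 000 mm⁴.
Top flange (beyond web): 93 × 14, A = 1 302 mm², y = 313 mm, Ī = 21 266 mm⁴.
Bottom flange (beyond web): 93 × 14, A = 1 302 mm², y = 7 mm, Ī = 21 266 mm⁴.
By symmetry the centroid is at mid-height, ȳ = 160 mm.
Transfer each piece to the centroidal x-axis using Ī + A·d² with d = y − 160:
  web: d = 0 mm → contributes +32 768 000 mm⁴
  top flange (beyond web): d = 153 mm → contributes +30 499 784 mm⁴
  bottom flange (beyond web): d = -153 mm → contributes +30 499 784 mm⁴
Total I = 93 767 568 mm⁴.
For the y-axis: x̄ = 27.2151 mm.
Repeating about the centroidal y-axis gives I_y = 6 199 874 mm⁴.
Polar second moment: J = I_x + I_y = 99 967 442 mm⁴.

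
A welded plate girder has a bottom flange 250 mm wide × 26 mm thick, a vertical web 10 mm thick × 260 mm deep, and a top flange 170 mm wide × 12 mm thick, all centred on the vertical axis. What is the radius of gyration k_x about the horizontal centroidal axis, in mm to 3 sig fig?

k_x ≈ 115 mm

Split into non-overlapping primitives; take the origin at the lower-left of the bounding box.
Bottom plate: 250 × 26, A = 6 500 mm², y = 13 mm, Ī = 366 167 mm⁴.
Web plate: 10 × 260, A = 2 600 mm², y = 156 mm, Ī = 14 646 667 mm⁴.
Top plate: 170 × 12, A = 2 040 mm², y = 292 mm, Ī = 24 480 mm⁴.
Centroid: ȳ = ΣA·y / ΣA = 97.467 mm.
Transfer each piece to the horizontal centroidal axis using Ī + A·d² with d = y − 97.467:
  bottom plate: d = -84.467 mm → contributes +46 741 314 mm⁴
  web plate: d = 58.533 mm → contributes +23 554 623 mm⁴
  top plate: d = 194.53 mm → contributes +77 224 549 mm⁴
Total I = 147 520 486 mm⁴.
Radius of gyration: k = √(I/A) = √(147 520 486 / 11 140) = 115.08 mm.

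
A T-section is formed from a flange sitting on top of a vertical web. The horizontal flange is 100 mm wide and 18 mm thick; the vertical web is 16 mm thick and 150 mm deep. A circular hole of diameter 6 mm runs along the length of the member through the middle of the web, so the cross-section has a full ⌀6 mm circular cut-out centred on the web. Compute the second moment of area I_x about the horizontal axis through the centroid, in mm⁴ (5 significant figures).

I_x ≈ 1.1769 × 10⁷ mm⁴

Split into non-overlapping primitives; take the origin at the lower-left of the bounding box.
Flange: 100 × 18, A = 1 800 mm², y = 159 mm, Ī = 48 600 mm⁴.
Web: 16 × 150, A = 2 400 mm², y = 75 mm, Ī = 4 500 000 mm⁴.
Hole (subtracted): ⌀6, A = 28.27433 mm², y = 75 mm, Ī = 63.61725 mm⁴.
Centroid: ȳ = ΣA·y / ΣA = 111.244 mm.
Transfer each piece to the horizontal axis through the centroid using Ī + A·d² with d = y − 111.244:
  flange: d = 47.75601 mm → contributes +4 153 745 mm⁴
  web: d = -36.24399 mm → contributes +7 652 705 mm⁴
  hole: d = -36.24399 mm → contributes −37205.55 mm⁴
Total I = 11 769 244 mm⁴.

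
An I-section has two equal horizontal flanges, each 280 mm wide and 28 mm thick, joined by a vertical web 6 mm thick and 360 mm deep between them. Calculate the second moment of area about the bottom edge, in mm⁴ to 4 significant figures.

I_base ≈ 1.386 × 10⁹ mm⁴

Decompose the section into non-overlapping parts with the origin at the bottom-left of its bounding rectangle.
Bottom flange: 280 × 28, A = 7 840 mm², y = 14 mm, Ī = 512 213 mm⁴.
Web: 6 × 360, A = 2 160 mm², y = 208 mm, Ī = 23 328 000 mm⁴.
Top flange: 280 × 28, A = 7 840 mm², y = 402 mm, Ī = 512 213 mm⁴.
Transfer each piece to the base of the section using Ī + A·d² with d = y − 0:
  bottom flange: d = 14 mm → contributes +2 048 853 mm⁴
  web: d = 208 mm → contributes +116 778 240 mm⁴
  top flange: d = 402 mm → contributes +1 267 487 573 mm⁴
Total I = 1 386 314 667 mm⁴.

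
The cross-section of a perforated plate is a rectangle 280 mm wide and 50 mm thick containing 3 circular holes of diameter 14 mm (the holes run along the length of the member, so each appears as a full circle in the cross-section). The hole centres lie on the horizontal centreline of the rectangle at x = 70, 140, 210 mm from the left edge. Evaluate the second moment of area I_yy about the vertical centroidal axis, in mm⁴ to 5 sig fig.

Decompose the section into non-overlapping parts with the origin at the bottom-left of its bounding rectangle.
Plate: 280 × 50, A = 14 000 mm², x = 140 mm, Ī = 91 466 667 mm⁴.
Hole 1 (subtracted): ⌀14, A = 153.938 mm², x = 70 mm, Ī = 1885.741 mm⁴.
Hole 2 (subtracted): ⌀14, A = 153.938 mm², x = 140 mm, Ī = 1885.741 mm⁴.
Hole 3 (subtracted): ⌀14, A = 153.938 mm², x = 210 mm, Ī = 1885.741 mm⁴.
By symmetry the centroid is at mid-width, x̄ = 140 mm.
Transfer each piece to the vertical centroidal axis using Ī + A·d² with d = x − 140:
  plate: d = 0 mm → contributes +91 466 667 mm⁴
  hole 1: d = -70 mm → contributes −756182.1 mm⁴
  hole 2: d = 0 mm → contributes −1885.741 mm⁴
  hole 3: d = 70 mm → contributes −756182.1 mm⁴
Total I = 89 952 417 mm⁴.

I_yy ≈ 8.9952 × 10⁷ mm⁴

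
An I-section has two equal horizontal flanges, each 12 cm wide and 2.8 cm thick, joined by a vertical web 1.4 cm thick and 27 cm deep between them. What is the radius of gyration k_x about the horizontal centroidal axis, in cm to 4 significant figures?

k_x ≈ 12.82 cm

Split into non-overlapping primitives; take the origin at the lower-left of the bounding box.
Bottom flange: 12 × 2.8, A = 33.6 cm², y = 1.4 cm, Ī = 21.952 cm⁴.
Web: 1.4 × 27, A = 37.8 cm², y = 16.3 cm, Ī = 2296.35 cm⁴.
Top flange: 12 × 2.8, A = 33.6 cm², y = 31.2 cm, Ī = 21.952 cm⁴.
By symmetry the centroid is at mid-height, ȳ = 16.3 cm.
Transfer each piece to the horizontal centroidal axis using Ī + A·d² with d = y − 16.3:
  bottom flange: d = -14.9 cm → contributes +7481.49 cm⁴
  web: d = 0 cm → contributes +2296.35 cm⁴
  top flange: d = 14.9 cm → contributes +7481.49 cm⁴
Total I = 17259.3 cm⁴.
Radius of gyration: k = √(I/A) = √(17259.3 / 105) = 12.8209 cm.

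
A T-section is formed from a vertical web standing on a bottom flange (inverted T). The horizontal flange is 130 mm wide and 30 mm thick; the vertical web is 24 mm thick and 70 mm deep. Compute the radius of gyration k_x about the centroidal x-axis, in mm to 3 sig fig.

k_x ≈ 26.5 mm

Break the section into simple shapes (no overlaps), measuring from the bottom-left corner of the bounding box.
Flange: 130 × 30, A = 3 900 mm², y = 15 mm, Ī = 292 500 mm⁴.
Web: 24 × 70, A = 1 680 mm², y = 65 mm, Ī = 686 000 mm⁴.
Centroid: ȳ = ΣA·y / ΣA = 30.054 mm.
Transfer each piece to the centroidal x-axis using Ī + A·d² with d = y − 30.054:
  flange: d = -15.054 mm → contributes +1 176 302 mm⁴
  web: d = 34.946 mm → contributes +2 737 682 mm⁴
Total I = 3 913 984 mm⁴.
Radius of gyration: k = √(I/A) = √(3 913 984 / 5 580) = 26.485 mm.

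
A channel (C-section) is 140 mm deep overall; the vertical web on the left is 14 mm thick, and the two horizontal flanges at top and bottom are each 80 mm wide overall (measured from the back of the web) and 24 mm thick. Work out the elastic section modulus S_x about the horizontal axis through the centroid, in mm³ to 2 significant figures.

S_x ≈ 2.0 × 10⁵ mm³

Split into non-overlapping primitives; take the origin at the lower-left of the bounding box.
Web: 14 × 140, A = 1 960 mm², y = 70 mm, Ī = 3 201 333 mm⁴.
Top flange (beyond web): 66 × 24, A = 1 584 mm², y = 128 mm, Ī = 76 032 mm⁴.
Bottom flange (beyond web): 66 × 24, A = 1 584 mm², y = 12 mm, Ī = 76 032 mm⁴.
By symmetry the centroid is at mid-height, ȳ = 70 mm.
Transfer each piece to the horizontal axis through the centroid using Ī + A·d² with d = y − 70:
  web: d = 0 mm → contributes +3 201 333 mm⁴
  top flange (beyond web): d = 58 mm → contributes +5 404 608 mm⁴
  bottom flange (beyond web): d = -58 mm → contributes +5 404 608 mm⁴
Total I = 14 010 549 mm⁴.
Extreme fibre distance c = 70 mm; S = I/c = 200 151 mm³.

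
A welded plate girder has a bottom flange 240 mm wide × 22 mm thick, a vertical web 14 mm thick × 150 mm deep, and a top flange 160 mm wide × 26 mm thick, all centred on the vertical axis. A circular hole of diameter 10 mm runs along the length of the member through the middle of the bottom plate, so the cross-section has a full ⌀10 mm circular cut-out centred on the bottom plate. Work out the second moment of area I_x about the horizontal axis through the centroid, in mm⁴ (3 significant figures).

I_x ≈ 7.45 × 10⁷ mm⁴

Break the section into simple shapes (no overlaps), measuring from the bottom-left corner of the bounding box.
Bottom plate: 240 × 22, A = 5 280 mm², y = 11 mm, Ī = 212 960 mm⁴.
Web plate: 14 × 150, A = 2 100 mm², y = 97 mm, Ī = 3 937 500 mm⁴.
Top plate: 160 × 26, A = 4 160 mm², y = 185 mm, Ī = 234 347 mm⁴.
Hole (subtracted): ⌀10, A = 78.54 mm², y = 11 mm, Ī = 490.87 mm⁴.
Centroid: ȳ = ΣA·y / ΣA = 89.911 mm.
Transfer each piece to the horizontal axis through the centroid using Ī + A·d² with d = y − 89.911:
  bottom plate: d = -78.911 mm → contributes +33 091 577 mm⁴
  web plate: d = 7.0886 mm → contributes +4 043 021 mm⁴
  top plate: d = 95.089 mm → contributes +37 848 400 mm⁴
  hole: d = -78.911 mm → contributes −489 559 mm⁴
Total I = 74 493 439 mm⁴.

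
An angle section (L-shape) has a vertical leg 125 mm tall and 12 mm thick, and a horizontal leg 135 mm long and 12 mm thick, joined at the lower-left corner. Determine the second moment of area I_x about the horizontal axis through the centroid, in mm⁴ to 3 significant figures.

I_x ≈ 4.35 × 10⁶ mm⁴

Split into non-overlapping primitives; take the origin at the lower-left of the bounding box.
Vertical leg: 12 × 125, A = 1 500 mm², y = 62.5 mm, Ī = 1 953 125 mm⁴.
Horizontal leg (remainder): 123 × 12, A = 1 476 mm², y = 6 mm, Ī = 17 712 mm⁴.
Centroid: ȳ = ΣA·y / ΣA = 34.478 mm.
Transfer each piece to the horizontal axis through the centroid using Ī + A·d² with d = y − 34.478:
  vertical leg: d = 28.022 mm → contributes +3 130 989 mm⁴
  horizontal leg (remainder): d = -28.478 mm → contributes +1 214 728 mm⁴
Total I = 4 345 717 mm⁴.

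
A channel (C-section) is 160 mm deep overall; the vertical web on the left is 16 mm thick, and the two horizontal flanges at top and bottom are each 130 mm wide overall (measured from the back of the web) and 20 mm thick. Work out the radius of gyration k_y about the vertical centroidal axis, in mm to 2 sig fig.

k_y ≈ 41 mm

Treat the section as a set of non-overlapping primitives; coordinates are from the bounding-box lower-left.
Web: 16 × 160, A = 2 560 mm², x = 8 mm, Ī = 54 613 mm⁴.
Top flange (beyond web): 114 × 20, A = 2 280 mm², x = 73 mm, Ī = 2 469 240 mm⁴.
Bottom flange (beyond web): 114 × 20, A = 2 280 mm², x = 73 mm, Ī = 2 469 240 mm⁴.
Centroid: x̄ = ΣA·x / ΣA = 49.63 mm.
Transfer each piece to the vertical centroidal axis using Ī + A·d² with d = x − 49.63:
  web: d = -41.63 mm → contributes +4 491 071 mm⁴
  top flange (beyond web): d = 23.37 mm → contributes +3 714 562 mm⁴
  bottom flange (beyond web): d = 23.37 mm → contributes +3 714 562 mm⁴
Total I = 11 920 194 mm⁴.
Radius of gyration: k = √(I/A) = √(11 920 194 / 7 120) = 40.92 mm.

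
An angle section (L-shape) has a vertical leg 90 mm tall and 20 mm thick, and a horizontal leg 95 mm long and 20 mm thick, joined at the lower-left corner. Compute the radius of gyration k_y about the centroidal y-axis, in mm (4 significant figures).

k_y ≈ 28.12 mm

Break the section into simple shapes (no overlaps), measuring from the bottom-left corner of the bounding box.
Vertical leg: 20 × 90, A = 1 800 mm², x = 10 mm, Ī = 60 000 mm⁴.
Horizontal leg (remainder): 75 × 20, A = 1 500 mm², x = 57.5 mm, Ī = 703 125 mm⁴.
Centroid: x̄ = ΣA·x / ΣA = 31.5909 mm.
Transfer each piece to the centroidal y-axis using Ī + A·d² with d = x − 31.5909:
  vertical leg: d = -21.5909 mm → contributes +899 101 mm⁴
  horizontal leg (remainder): d = 25.9091 mm → contributes +1 710 046 mm⁴
Total I = 2 609 148 mm⁴.
Radius of gyration: k = √(I/A) = √(2 609 148 / 3 300) = 28.1185 mm.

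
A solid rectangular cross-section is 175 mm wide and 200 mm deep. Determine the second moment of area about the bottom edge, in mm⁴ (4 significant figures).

The section: 175 × 200, A = 35 000 mm², y = 100 mm, Ī = 116 666 667 mm⁴.
Transfer it to the base of the section using Ī + A·d² with d = y − 0:
  the section: d = 100 mm → contributes +466 666 667 mm⁴
Total I = 466 666 667 mm⁴.

I_base ≈ 4.667 × 10⁸ mm⁴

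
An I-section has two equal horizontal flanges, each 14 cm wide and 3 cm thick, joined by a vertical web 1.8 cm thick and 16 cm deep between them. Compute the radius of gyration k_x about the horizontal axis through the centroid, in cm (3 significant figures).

Treat the section as a set of non-overlapping primitives; coordinates are from the bounding-box lower-left.
Bottom flange: 14 × 3, A = 42 cm², y = 1.5 cm, Ī = 31.5 cm⁴.
Web: 1.8 × 16, A = 28.8 cm², y = 11 cm, Ī = 614.4 cm⁴.
Top flange: 14 × 3, A = 42 cm², y = 20.5 cm, Ī = 31.5 cm⁴.
By symmetry the centroid is at mid-height, ȳ = 11 cm.
Transfer each piece to the horizontal axis through the centroid using Ī + A·d² with d = y − 11:
  bottom flange: d = -9.5 cm → contributes +3 822 cm⁴
  web: d = 0 cm → contributes +614.4 cm⁴
  top flange: d = 9.5 cm → contributes +3 822 cm⁴
Total I = 8258.4 cm⁴.
Radius of gyration: k = √(I/A) = √(8258.4 / 112.8) = 8.5564 cm.

k_x ≈ 8.56 cm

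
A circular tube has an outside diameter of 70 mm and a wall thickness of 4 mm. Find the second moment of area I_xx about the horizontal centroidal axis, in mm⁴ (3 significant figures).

I_xx ≈ 4.53 × 10⁵ mm⁴

Decompose the section into non-overlapping parts with the origin at the bottom-left of its bounding rectangle.
Outer circle: ⌀70, A = 3848.5 mm², y = 35 mm, Ī = 1 178 588 mm⁴.
Bore (subtracted): ⌀62, A = 3019.1 mm², y = 35 mm, Ī = 725 332 mm⁴.
By symmetry the centroid is at mid-height, ȳ = 35 mm.
All pieces are centred on the horizontal centroidal axis, so I = ΣĪ (holes subtracted) = 453 256 mm⁴.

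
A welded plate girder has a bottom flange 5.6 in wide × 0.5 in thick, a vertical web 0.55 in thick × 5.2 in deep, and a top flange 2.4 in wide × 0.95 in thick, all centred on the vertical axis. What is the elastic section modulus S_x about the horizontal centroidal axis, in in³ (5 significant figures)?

Break the section into simple shapes (no overlaps), measuring from the bottom-left corner of the bounding box.
Bottom plate: 5.6 × 0.5, A = 2.8 in², y = 0.25 in, Ī = 0.05833333 in⁴.
Web plate: 0.55 × 5.2, A = 2.86 in², y = 3.1 in, Ī = 6.444533 in⁴.
Top plate: 2.4 × 0.95, A = 2.28 in², y = 6.175 in, Ī = 0.171475 in⁴.
Centroid: ȳ = ΣA·y / ΣA = 2.97796 in.
Transfer each piece to the horizontal centroidal axis using Ī + A·d² with d = y − 2.97796:
  bottom plate: d = -2.72796 in → contributes +20.89527 in⁴
  web plate: d = 0.1220403 in → contributes +6.48713 in⁴
  top plate: d = 3.19704 in → contributes +23.47551 in⁴
Total I = 50.85791 in⁴.
Extreme fibre distance c = 3.67204 in; S = I/c = 13.85004 in³.

S_x ≈ 13.850 in³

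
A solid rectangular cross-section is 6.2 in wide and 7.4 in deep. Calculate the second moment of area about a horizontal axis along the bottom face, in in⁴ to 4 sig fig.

The section: 6.2 × 7.4, A = 45.88 in², y = 3.7 in, Ī = 209.366 in⁴.
Transfer it to the base of the section using Ī + A·d² with d = y − 0:
  the section: d = 3.7 in → contributes +837.463 in⁴
Total I = 837.463 in⁴.

I_base ≈ 837.5 in⁴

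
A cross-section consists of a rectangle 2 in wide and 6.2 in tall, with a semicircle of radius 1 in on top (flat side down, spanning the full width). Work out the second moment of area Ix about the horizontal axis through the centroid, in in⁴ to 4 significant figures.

Split into non-overlapping primitives; take the origin at the lower-left of the bounding box.
Rectangular body: 2 × 6.2, A = 12.4 in², y = 3.1 in, Ī = 39.7213 in⁴.
Semicircular cap: semicircle r = 1, A = 1.5708 in², y = 6.62441 in, Ī = 0.109757 in⁴.
Centroid: ȳ = ΣA·y / ΣA = 3.49626 in.
Transfer each piece to the horizontal axis through the centroid using Ī + A·d² with d = y − 3.49626:
  rectangular body: d = -0.396265 in → contributes +41.6685 in⁴
  semicircular cap: d = 3.12815 in → contributes +15.4805 in⁴
Total I = 57.1489 in⁴.

Ix ≈ 57.15 in⁴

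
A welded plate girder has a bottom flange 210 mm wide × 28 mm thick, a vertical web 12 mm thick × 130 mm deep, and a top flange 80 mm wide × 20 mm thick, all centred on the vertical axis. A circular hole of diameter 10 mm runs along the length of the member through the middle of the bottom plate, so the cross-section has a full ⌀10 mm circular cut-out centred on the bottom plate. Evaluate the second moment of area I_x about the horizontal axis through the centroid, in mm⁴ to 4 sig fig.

Decompose the section into non-overlapping parts with the origin at the bottom-left of its bounding rectangle.
Bottom plate: 210 × 28, A = 5 880 mm², y = 14 mm, Ī = 384 160 mm⁴.
Web plate: 12 × 130, A = 1 560 mm², y = 93 mm, Ī = 2 197 000 mm⁴.
Top plate: 80 × 20, A = 1 600 mm², y = 168 mm, Ī = 53333.3 mm⁴.
Hole (subtracted): ⌀10, A = 78.5398 mm², y = 14 mm, Ī = 490.874 mm⁴.
Centroid: ȳ = ΣA·y / ΣA = 55.2477 mm.
Transfer each piece to the horizontal axis through the centroid using Ī + A·d² with d = y − 55.2477:
  bottom plate: d = -41.2477 mm → contributes +10 388 252 mm⁴
  web plate: d = 37.7523 mm → contributes +4 420 363 mm⁴
  top plate: d = 112.752 mm → contributes +20 394 248 mm⁴
  hole: d = -41.2477 mm → contributes −134 117 mm⁴
Total I = 35 068 747 mm⁴.

I_x ≈ 3.507 × 10⁷ mm⁴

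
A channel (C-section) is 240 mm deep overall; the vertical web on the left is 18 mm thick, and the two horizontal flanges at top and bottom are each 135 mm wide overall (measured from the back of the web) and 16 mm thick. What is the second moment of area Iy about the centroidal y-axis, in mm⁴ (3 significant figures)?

Split into non-overlapping primitives; take the origin at the lower-left of the bounding box.
Web: 18 × 240, A = 4 320 mm², x = 9 mm, Ī = 116 640 mm⁴.
Top flange (beyond web): 117 × 16, A = 1 872 mm², x = 76.5 mm, Ī = 2 135 484 mm⁴.
Bottom flange (beyond web): 117 × 16, A = 1 872 mm², x = 76.5 mm, Ī = 2 135 484 mm⁴.
Centroid: x̄ = ΣA·x / ΣA = 40.339 mm.
Transfer each piece to the centroidal y-axis using Ī + A·d² with d = x − 40.339:
  web: d = -31.339 mm → contributes +4 359 532 mm⁴
  top flange (beyond web): d = 36.161 mm → contributes +4 583 306 mm⁴
  bottom flange (beyond web): d = 36.161 mm → contributes +4 583 306 mm⁴
Total I = 13 526 144 mm⁴.

Iy ≈ 1.35 × 10⁷ mm⁴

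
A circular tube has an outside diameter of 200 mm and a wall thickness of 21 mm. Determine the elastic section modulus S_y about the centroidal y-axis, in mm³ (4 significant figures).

S_y ≈ 4.795 × 10⁵ mm³

Split into non-overlapping primitives; take the origin at the lower-left of the bounding box.
Outer circle: ⌀200, A = 31415.9 mm², x = 100 mm, Ī = 78 539 816 mm⁴.
Bore (subtracted): ⌀158, A = 19606.7 mm², x = 100 mm, Ī = 30 591 322 mm⁴.
By symmetry the centroid is at mid-width, x̄ = 100 mm.
All pieces are centred on the centroidal y-axis, so I = ΣĪ (holes subtracted) = 47 948 494 mm⁴.
Extreme fibre distance c = 100 mm; S = I/c = 479 485 mm³.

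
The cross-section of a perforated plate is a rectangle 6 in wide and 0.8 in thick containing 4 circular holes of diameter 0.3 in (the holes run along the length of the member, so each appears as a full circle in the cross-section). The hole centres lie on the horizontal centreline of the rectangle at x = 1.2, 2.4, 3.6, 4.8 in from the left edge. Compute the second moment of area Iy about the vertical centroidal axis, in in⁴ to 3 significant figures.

Iy ≈ 13.9 in⁴

Treat the section as a set of non-overlapping primitives; coordinates are from the bounding-box lower-left.
Plate: 6 × 0.8, A = 4.8 in², x = 3 in, Ī = 14.4 in⁴.
Hole 1 (subtracted): ⌀0.3, A = 0.070686 in², x = 1.2 in, Ī = 0.00039761 in⁴.
Hole 2 (subtracted): ⌀0.3, A = 0.070686 in², x = 2.4 in, Ī = 0.00039761 in⁴.
Hole 3 (subtracted): ⌀0.3, A = 0.070686 in², x = 3.6 in, Ī = 0.00039761 in⁴.
Hole 4 (subtracted): ⌀0.3, A = 0.070686 in², x = 4.8 in, Ī = 0.00039761 in⁴.
By symmetry the centroid is at mid-width, x̄ = 3 in.
Transfer each piece to the vertical centroidal axis using Ī + A·d² with d = x − 3:
  plate: d = 0 in → contributes +14.4 in⁴
  hole 1: d = -1.8 in → contributes −0.22942 in⁴
  hole 2: d = -0.6 in → contributes −0.025845 in⁴
  hole 3: d = 0.6 in → contributes −0.025845 in⁴
  hole 4: d = 1.8 in → contributes −0.22942 in⁴
Total I = 13.889 in⁴.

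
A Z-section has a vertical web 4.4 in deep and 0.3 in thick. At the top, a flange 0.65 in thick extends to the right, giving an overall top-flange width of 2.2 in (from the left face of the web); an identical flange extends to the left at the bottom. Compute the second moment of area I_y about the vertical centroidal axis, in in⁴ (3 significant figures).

I_y ≈ 3.74 in⁴

Break the section into simple shapes (no overlaps), measuring from the bottom-left corner of the bounding box.
Web: 0.3 × 4.4, A = 1.32 in², x = 2.05 in, Ī = 0.0099 in⁴.
Top flange (beyond web): 1.9 × 0.65, A = 1.235 in², x = 3.15 in, Ī = 0.37153 in⁴.
Bottom flange (beyond web): 1.9 × 0.65, A = 1.235 in², x = 0.95 in, Ī = 0.37153 in⁴.
Centroid: x̄ = ΣA·x / ΣA = 2.05 in.
Transfer each piece to the vertical centroidal axis using Ī + A·d² with d = x − 2.05:
  web: d = 0 in → contributes +0.0099 in⁴
  top flange (beyond web): d = 1.1 in → contributes +1.8659 in⁴
  bottom flange (beyond web): d = -1.1 in → contributes +1.8659 in⁴
Total I = 3.7417 in⁴.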